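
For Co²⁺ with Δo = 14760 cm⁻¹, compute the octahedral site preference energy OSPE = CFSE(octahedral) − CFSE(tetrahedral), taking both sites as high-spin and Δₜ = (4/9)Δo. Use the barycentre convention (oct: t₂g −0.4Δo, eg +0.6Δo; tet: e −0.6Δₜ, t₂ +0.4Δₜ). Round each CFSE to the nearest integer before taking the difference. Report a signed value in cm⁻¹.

Co is in group 9, so Co²⁺ is d⁷ (9 − 2 = 7).
In an octahedral site d⁷ (HS) is t₂g⁵ eg², giving CFSE(oct) = -0.8Δo = -11808 cm⁻¹.
Tetrahedral: e⁴ t₂³, CFSE = 4(−0.6) + 3(+0.4) = -1.2Δₜ = -1.2 × (4/9) × 14760 = -7872 cm⁻¹.
OSPE = -11808 − (-7872) = -3936 cm⁻¹.

-3936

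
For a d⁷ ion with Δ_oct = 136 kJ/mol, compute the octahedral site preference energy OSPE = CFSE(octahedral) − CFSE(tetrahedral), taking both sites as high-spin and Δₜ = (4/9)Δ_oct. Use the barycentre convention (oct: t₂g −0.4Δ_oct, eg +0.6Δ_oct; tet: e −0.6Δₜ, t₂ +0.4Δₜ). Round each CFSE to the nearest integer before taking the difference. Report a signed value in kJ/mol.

-36

Octahedral (high-spin): t₂g⁵ eg², CFSE = 5(−0.4) + 2(+0.6) = -0.8Δ_oct = -0.8 × 136 = -109 kJ/mol.
In a tetrahedral site the filling is e⁴ t₂³: CFSE(tet) = -1.2Δₜ = -1.2 × (4/9)(136) = -73 kJ/mol.
OSPE = -109 − (-73) = -36 kJ/mol.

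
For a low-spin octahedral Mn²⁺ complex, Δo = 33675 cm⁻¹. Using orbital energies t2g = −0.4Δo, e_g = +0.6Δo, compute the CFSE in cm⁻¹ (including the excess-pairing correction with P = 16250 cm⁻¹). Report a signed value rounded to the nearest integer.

-34850

Mn sits in group 7; removing 2 electrons leaves Mn²⁺ with 7 − 2 = 5 d electrons.
Configuration: t2g^5 e_g^0.
The orbital stabilization is -2.0Δo = -2.0 × 33675 = -67350 cm⁻¹.
Relative to high-spin t2g^3 e_g^2 (0 paired), the low-spin configuration has 2 additional pairs, contributing +2 × 16250 = +32500 cm⁻¹.
Overall CFSE = -67350 + 32500 = -34850 cm⁻¹.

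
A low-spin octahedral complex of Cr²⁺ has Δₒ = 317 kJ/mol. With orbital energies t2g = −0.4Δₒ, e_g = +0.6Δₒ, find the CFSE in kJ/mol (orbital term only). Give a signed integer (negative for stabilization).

Group 6 minus oxidation state +2 gives a d⁴ configuration for Cr²⁺.
Configuration: t2g^4 e_g^0.
The orbital stabilization is -1.6Δₒ = -1.6 × 317 = -507 kJ/mol.

-507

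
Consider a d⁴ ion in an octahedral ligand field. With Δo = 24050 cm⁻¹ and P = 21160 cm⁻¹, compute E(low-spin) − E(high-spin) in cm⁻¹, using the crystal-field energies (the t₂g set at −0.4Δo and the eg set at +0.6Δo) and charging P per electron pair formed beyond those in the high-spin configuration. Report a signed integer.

-2890

In the high-spin limit (t₂g³ eg¹) the orbital term is -0.6Δo = -14430 cm⁻¹, with no excess pairing.
For low-spin the configuration is t₂g⁴ eg⁰: orbital energy -1.6 × 24050 = -38480 cm⁻¹, and 1 additional pair relative to high-spin adds 21160 cm⁻¹, giving -17320 cm⁻¹.
The difference is -17320 − (-14430) = -2890 cm⁻¹, so low-spin lies lower.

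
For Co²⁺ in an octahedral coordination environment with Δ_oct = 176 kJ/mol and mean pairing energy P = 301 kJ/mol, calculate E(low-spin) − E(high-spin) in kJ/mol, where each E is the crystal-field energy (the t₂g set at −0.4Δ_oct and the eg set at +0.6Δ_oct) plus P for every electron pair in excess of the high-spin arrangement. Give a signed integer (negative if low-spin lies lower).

125

Co²⁺: group 9, so d-count = 9 − 2 = 7.
High-spin d⁷ fills as t₂g⁵ eg² with CFSE 5(−0.4) + 2(+0.6) = -0.8Δ_oct = -141 kJ/mol.
Low-spin: t₂g⁶ eg¹, orbital CFSE = -1.8Δ_oct = -317 kJ/mol; plus 1 excess pair × P = +301 kJ/mol; total -16 kJ/mol.
Thus E(LS) − E(HS) = 125 kJ/mol.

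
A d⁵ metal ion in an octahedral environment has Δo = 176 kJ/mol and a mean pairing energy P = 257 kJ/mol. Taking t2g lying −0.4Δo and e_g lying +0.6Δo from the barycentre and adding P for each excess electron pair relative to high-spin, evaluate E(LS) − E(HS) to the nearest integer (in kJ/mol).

162

In the high-spin limit (t2g^3 e_g^2) the orbital term is 0.0Δo = 0 kJ/mol, with no excess pairing.
Low-spin: t2g^5 e_g^0, orbital CFSE = -2.0Δo = -352 kJ/mol; plus 2 excess pairs × P = +514 kJ/mol; total 162 kJ/mol.
Thus E(LS) − E(HS) = 162 kJ/mol.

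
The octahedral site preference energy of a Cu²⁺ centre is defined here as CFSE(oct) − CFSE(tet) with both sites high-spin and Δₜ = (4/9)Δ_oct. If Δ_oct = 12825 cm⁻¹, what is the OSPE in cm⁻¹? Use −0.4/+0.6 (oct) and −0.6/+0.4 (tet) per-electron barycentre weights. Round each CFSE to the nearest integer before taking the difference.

Cu sits in group 11; removing 2 electrons leaves Cu²⁺ with 11 − 2 = 9 d electrons.
Octahedral (high-spin): t₂g⁶ eg³, CFSE = 6(−0.4) + 3(+0.6) = -0.6Δ_oct = -0.6 × 12825 = -7695 cm⁻¹.
Tetrahedral: e⁴ t₂⁵, CFSE = 4(−0.6) + 5(+0.4) = -0.4Δₜ = -0.4 × (4/9) × 12825 = -2280 cm⁻¹.
Subtracting, OSPE = -7695 − (-2280) = -5415 cm⁻¹.

-5415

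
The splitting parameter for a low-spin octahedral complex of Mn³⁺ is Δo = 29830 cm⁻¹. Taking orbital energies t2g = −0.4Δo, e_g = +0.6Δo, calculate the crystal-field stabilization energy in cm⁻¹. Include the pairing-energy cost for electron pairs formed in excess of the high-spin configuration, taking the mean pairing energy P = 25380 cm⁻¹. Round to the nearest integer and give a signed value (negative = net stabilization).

-22348

Group 7 minus oxidation state +3 gives a d⁴ configuration for Mn³⁺.
The d⁴ electrons fill as t2g^4 e_g^0.
The orbital stabilization is -1.6Δo = -1.6 × 29830 = -47728 cm⁻¹.
Relative to high-spin t2g^3 e_g^1 (0 paired), the low-spin configuration has 1 additional pair, contributing +1 × 25380 = +25380 cm⁻¹.
Net CFSE = -47728 + 25380 = -22348 cm⁻¹.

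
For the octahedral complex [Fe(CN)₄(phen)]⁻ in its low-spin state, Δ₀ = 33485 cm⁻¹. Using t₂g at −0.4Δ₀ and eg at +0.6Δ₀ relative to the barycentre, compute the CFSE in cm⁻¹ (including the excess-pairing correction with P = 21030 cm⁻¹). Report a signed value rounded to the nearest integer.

Ligand charges: 4×(-1) from CN⁻ and 1×(+0) from phen sum to -4; with overall charge -1, Fe is +3.
Fe³⁺: group 8, so d-count = 8 − 3 = 5.
Configuration: t₂g⁵ eg⁰.
Orbital CFSE = 5(-0.4) + 0(0.6) = -2.0Δ₀ = -2.0 × 33485 = -66970 cm⁻¹.
Pairing penalty: 2 pairs vs 0 in the high-spin reference → 2 extra × P = 42060 cm⁻¹.
Net CFSE = -66970 + 42060 = -24910 cm⁻¹.

-24910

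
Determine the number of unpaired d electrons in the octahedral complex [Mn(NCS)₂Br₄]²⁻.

Ligand charges: 2×(-1) from NCS⁻ and 4×(-1) from Br⁻ sum to -6; with overall charge -2, Mn is +4.
Mn⁴⁺: group 7, so d-count = 7 − 4 = 3.
Configuration: t₂g³ eg⁰, giving 3 unpaired electrons.

3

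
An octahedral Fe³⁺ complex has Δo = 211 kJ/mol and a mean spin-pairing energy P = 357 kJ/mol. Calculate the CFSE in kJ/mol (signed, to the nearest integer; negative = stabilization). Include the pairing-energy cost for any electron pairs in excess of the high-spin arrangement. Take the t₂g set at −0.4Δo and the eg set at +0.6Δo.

Group 8 minus oxidation state +3 gives a d⁵ configuration for Fe³⁺.
Δo < P, so pairing is avoided: the ground state is high-spin.
Filling d⁵ accordingly: t₂g³ eg².
Orbital CFSE = 0.0Δo = 0.0 × 211 = 0 kJ/mol.
High-spin has no excess pairs, so no pairing correction applies.

0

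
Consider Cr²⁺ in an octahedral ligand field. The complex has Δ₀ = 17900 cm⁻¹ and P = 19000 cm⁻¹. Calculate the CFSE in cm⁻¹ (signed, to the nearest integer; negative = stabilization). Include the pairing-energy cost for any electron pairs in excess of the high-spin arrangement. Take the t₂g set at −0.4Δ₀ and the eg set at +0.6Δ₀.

Cr sits in group 6; removing 2 electrons leaves Cr²⁺ with 6 − 2 = 4 d electrons.
Here Δ₀ < P (17900 < 19000), so the high-spin state is favoured.
That gives t₂g³ eg¹.
Orbital CFSE = -0.6Δ₀ = -0.6 × 17900 = -10740 cm⁻¹.
High-spin has no excess pairs, so no pairing correction applies.

-10740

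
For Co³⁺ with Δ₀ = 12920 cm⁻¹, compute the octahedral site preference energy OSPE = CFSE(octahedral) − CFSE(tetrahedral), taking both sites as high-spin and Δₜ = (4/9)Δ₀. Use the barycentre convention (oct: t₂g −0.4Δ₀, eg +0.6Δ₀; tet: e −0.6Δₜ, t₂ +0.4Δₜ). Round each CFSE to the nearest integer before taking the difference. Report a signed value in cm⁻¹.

-1723

Co sits in group 9; removing 3 electrons leaves Co³⁺ with 9 − 3 = 6 d electrons.
Octahedral high-spin t₂g⁴ eg²: CFSE = -0.4 × 12920 = -5168 cm⁻¹.
Tetrahedral e³ t₂³ gives -0.6Δₜ = -0.6 × (4/9) × 12920 = -3445 cm⁻¹.
OSPE = -5168 − (-3445) = -1723 cm⁻¹.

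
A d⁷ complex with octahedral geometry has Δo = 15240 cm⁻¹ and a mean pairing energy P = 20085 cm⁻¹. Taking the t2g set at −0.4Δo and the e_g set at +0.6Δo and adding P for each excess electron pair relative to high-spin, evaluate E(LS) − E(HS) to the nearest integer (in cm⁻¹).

In the high-spin limit (t2g^5 e_g^2) the orbital term is -0.8Δo = -12192 cm⁻¹, with no excess pairing.
For low-spin the configuration is t2g^6 e_g^1: orbital energy -1.8 × 15240 = -27432 cm⁻¹, and 1 additional pair relative to high-spin adds 20085 cm⁻¹, giving -7347 cm⁻¹.
Thus E(LS) − E(HS) = 4845 cm⁻¹.

4845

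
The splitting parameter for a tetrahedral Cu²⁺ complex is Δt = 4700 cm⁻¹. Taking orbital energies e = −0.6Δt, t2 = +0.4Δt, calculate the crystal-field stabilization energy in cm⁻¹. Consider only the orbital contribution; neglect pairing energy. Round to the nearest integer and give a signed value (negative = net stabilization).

Cu sits in group 11; removing 2 electrons leaves Cu²⁺ with 11 − 2 = 9 d electrons.
Tetrahedral fields are weak (Δₜ ≈ 4/9 Δₒ), so electrons fill high-spin.
Electron filling gives e^4 t2^5.
Orbital CFSE = 4(-0.6) + 5(0.4) = -0.4Δt = -0.4 × 4700 = -1880 cm⁻¹.

-1880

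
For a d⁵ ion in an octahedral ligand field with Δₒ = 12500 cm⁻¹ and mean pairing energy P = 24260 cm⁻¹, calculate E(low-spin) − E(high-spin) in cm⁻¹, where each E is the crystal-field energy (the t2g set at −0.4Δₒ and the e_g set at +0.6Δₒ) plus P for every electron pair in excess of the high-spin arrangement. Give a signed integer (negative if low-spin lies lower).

High-spin d⁵ fills as t2g^3 e_g^2 with CFSE 3(−0.4) + 2(+0.6) = 0.0Δₒ = 0 cm⁻¹.
For low-spin the configuration is t2g^5 e_g^0: orbital energy -2.0 × 12500 = -25000 cm⁻¹, and 2 additional pairs relative to high-spin add 48520 cm⁻¹, giving 23520 cm⁻¹.
The difference is 23520 − (0) = 23520 cm⁻¹, so high-spin lies lower.

23520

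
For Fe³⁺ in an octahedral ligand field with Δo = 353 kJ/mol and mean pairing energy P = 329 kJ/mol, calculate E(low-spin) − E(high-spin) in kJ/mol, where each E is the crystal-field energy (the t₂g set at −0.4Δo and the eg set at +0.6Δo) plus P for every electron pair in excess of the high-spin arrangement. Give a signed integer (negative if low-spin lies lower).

Group 8 minus oxidation state +3 gives a d⁵ configuration for Fe³⁺.
High-spin d⁵ fills as t₂g³ eg² with CFSE 3(−0.4) + 2(+0.6) = 0.0Δo = 0 kJ/mol.
Low-spin: t₂g⁵ eg⁰, orbital CFSE = -2.0Δo = -706 kJ/mol; plus 2 excess pairs × P = +658 kJ/mol; total -48 kJ/mol.
The difference is -48 − (0) = -48 kJ/mol, so low-spin lies lower.

-48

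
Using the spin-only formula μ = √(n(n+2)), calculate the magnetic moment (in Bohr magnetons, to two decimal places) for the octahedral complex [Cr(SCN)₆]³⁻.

3.87 Bohr magnetons

Each SCN⁻ contributes -1; 6 × (-1) = -6. With overall charge -3, Cr is in the +3 oxidation state.
Cr is in group 6, so Cr³⁺ is d³ (6 − 3 = 3).
Configuration: t₂g³ eg⁰ → 3 unpaired electrons.
μ(spin-only) = √[3(3+2)] = √15 ≈ 3.87 Bohr magnetons.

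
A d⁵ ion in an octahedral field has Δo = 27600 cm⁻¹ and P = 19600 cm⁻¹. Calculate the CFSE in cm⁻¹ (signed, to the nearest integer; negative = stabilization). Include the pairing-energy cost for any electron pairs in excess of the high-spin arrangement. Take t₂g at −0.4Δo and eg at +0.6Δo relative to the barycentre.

-16000

Δo > P, so pairing is preferred: the ground state is low-spin.
Configuration: t₂g⁵ eg⁰.
Orbital CFSE = -2.0Δo = -2.0 × 27600 = -55200 cm⁻¹.
Excess pairs vs high-spin: 2 − 0 = 2; pairing cost = +39200 cm⁻¹.
Net CFSE = -55200 + 39200 = -16000 cm⁻¹.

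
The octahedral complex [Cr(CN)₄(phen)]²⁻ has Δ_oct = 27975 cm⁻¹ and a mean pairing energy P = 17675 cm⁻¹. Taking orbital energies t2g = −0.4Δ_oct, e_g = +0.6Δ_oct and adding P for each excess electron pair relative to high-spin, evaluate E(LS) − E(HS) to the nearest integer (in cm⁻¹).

-10300

Ligand charges: 4×(-1) from CN⁻ and 1×(+0) from phen sum to -4; with overall charge -2, Cr is +2.
Group 6 minus oxidation state +2 gives a d⁴ configuration for Cr²⁺.
High-spin: t2g^3 e_g^1, CFSE = -0.6Δ_oct = -16785 cm⁻¹.
Low-spin t2g^4 e_g^0 gives -1.6Δ_oct = -44760 cm⁻¹, but forming 1 extra pair costs 1P = 17675 cm⁻¹, so E(LS) = -44760 + 17675 = -27085 cm⁻¹.
E(LS) − E(HS) = -27085 − (-16785) = -10300 cm⁻¹.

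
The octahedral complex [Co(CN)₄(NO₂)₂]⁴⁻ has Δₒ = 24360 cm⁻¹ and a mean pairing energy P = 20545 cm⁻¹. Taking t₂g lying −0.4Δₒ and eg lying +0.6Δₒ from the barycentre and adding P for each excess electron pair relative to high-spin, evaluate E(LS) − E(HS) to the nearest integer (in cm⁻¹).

Ligand charges: 4×(-1) from CN⁻ and 2×(-1) from NO₂⁻ sum to -6; with overall charge -4, Co is +2.
Co is in group 9, so Co²⁺ is d⁷ (9 − 2 = 7).
In the high-spin limit (t₂g⁵ eg²) the orbital term is -0.8Δₒ = -19488 cm⁻¹, with no excess pairing.
For low-spin the configuration is t₂g⁶ eg¹: orbital energy -1.8 × 24360 = -43848 cm⁻¹, and 1 additional pair relative to high-spin adds 20545 cm⁻¹, giving -23303 cm⁻¹.
The difference is -23303 − (-19488) = -3815 cm⁻¹, so low-spin lies lower.

-3815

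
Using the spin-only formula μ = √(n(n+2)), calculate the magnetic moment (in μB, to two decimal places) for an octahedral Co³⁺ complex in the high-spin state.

Co³⁺: group 9, so d-count = 9 − 3 = 6.
Configuration: t₂g⁴ eg² → 4 unpaired electrons.
μ(spin-only) = √[4(4+2)] = √24 ≈ 4.90 μB.

4.90 μB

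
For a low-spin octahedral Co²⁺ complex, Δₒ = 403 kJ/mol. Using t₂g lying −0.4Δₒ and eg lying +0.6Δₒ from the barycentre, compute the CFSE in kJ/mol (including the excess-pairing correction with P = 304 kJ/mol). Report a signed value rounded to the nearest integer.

-421

Co sits in group 9; removing 2 electrons leaves Co²⁺ with 9 − 2 = 7 d electrons.
Electron filling gives t₂g⁶ eg¹.
Orbital CFSE = 6(-0.4) + 1(0.6) = -1.8Δₒ = -1.8 × 403 = -725 kJ/mol.
Relative to high-spin t₂g⁵ eg² (2 paired), the low-spin configuration has 1 additional pair, contributing +1 × 304 = +304 kJ/mol.
Net CFSE = -725 + 304 = -421 kJ/mol.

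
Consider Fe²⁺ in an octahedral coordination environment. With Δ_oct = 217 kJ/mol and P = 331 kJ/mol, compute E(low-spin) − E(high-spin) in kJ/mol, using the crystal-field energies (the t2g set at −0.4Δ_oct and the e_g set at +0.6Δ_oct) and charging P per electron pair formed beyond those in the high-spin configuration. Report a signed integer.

228

Fe²⁺: group 8, so d-count = 8 − 2 = 6.
High-spin d⁶ fills as t2g^4 e_g^2 with CFSE 4(−0.4) + 2(+0.6) = -0.4Δ_oct = -87 kJ/mol.
Low-spin t2g^6 e_g^0 gives -2.4Δ_oct = -521 kJ/mol, but forming 2 extra pairs costs 2P = 662 kJ/mol, so E(LS) = -521 + 662 = 141 kJ/mol.
Thus E(LS) − E(HS) = 228 kJ/mol.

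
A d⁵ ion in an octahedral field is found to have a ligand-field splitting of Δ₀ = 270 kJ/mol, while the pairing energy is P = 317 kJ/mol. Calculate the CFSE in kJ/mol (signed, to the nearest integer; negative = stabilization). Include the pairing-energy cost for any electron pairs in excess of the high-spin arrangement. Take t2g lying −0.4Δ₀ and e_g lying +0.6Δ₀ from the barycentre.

Δ₀ < P, so pairing is avoided: the ground state is high-spin.
That gives t2g^3 e_g^2.
Orbital CFSE = 0.0Δ₀ = 0.0 × 270 = 0 kJ/mol.
High-spin has no excess pairs, so no pairing correction applies.

0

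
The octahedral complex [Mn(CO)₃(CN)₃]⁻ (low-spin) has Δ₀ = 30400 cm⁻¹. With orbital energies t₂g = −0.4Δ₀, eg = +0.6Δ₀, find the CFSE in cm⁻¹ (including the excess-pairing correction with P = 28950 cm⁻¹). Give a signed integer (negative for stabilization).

Ligand charges: 3×(+0) from CO and 3×(-1) from CN⁻ sum to -3; with overall charge -1, Mn is +2.
Mn sits in group 7; removing 2 electrons leaves Mn²⁺ with 7 − 2 = 5 d electrons.
The d⁵ electrons fill as t₂g⁵ eg⁰.
The orbital stabilization is -2.0Δ₀ = -2.0 × 30400 = -60800 cm⁻¹.
High-spin d⁵ would be t₂g³ eg² with 0 pairs; low-spin has 2, so 2 excess pairs cost +2P = +57900 cm⁻¹.
Net CFSE = -60800 + 57900 = -2900 cm⁻¹.

-2900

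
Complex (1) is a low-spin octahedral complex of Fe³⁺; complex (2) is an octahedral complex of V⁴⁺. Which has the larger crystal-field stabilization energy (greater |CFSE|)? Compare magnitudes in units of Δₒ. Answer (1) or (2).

(1)

(1): Fe³⁺: group 8, so d-count = 8 − 3 = 5; t2g^5 e_g^0, CFSE = -2.0Δₒ.
(2): V sits in group 5; removing 4 electrons leaves V⁴⁺ with 5 − 4 = 1 d electrons; For octahedral d¹ the high- and low-spin configurations coincide; t₂g¹ eg⁰, CFSE = -0.4Δₒ.
So (1) has the larger |CFSE|.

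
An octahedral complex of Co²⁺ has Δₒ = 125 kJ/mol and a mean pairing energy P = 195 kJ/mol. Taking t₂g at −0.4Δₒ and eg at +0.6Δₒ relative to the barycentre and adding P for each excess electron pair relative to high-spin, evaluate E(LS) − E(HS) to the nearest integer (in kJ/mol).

70

Co sits in group 9; removing 2 electrons leaves Co²⁺ with 9 − 2 = 7 d electrons.
High-spin: t₂g⁵ eg², CFSE = -0.8Δₒ = -100 kJ/mol.
Low-spin: t₂g⁶ eg¹, orbital CFSE = -1.8Δₒ = -225 kJ/mol; plus 1 excess pair × P = +195 kJ/mol; total -30 kJ/mol.
E(LS) − E(HS) = -30 − (-100) = 70 kJ/mol.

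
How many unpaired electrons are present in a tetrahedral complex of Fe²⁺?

4

Group 8 minus oxidation state +2 gives a d⁶ configuration for Fe²⁺.
Tetrahedral splitting is small, so the complex is high-spin.
Configuration: e^3 t2^3, giving 4 unpaired electrons.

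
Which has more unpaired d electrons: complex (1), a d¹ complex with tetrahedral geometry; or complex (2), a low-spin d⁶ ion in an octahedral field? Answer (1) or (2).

(1)

(1): With tetrahedral geometry the complex is necessarily high-spin; e¹ t₂⁰ → 1 unpaired.
(2): t₂g⁶ eg⁰ → 0 unpaired.
So (1) has more unpaired electrons.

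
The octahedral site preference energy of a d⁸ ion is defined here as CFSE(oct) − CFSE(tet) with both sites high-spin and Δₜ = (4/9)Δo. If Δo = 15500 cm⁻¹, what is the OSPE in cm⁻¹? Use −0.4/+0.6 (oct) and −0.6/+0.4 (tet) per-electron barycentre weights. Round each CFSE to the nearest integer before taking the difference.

-13089

In an octahedral site d⁸ (HS) is t2g^6 e_g^2, giving CFSE(oct) = -1.2Δo = -18600 cm⁻¹.
Tetrahedral: e^4 t2^4, CFSE = 4(−0.6) + 4(+0.4) = -0.8Δₜ = -0.8 × (4/9) × 15500 = -5511 cm⁻¹.
Subtracting, OSPE = -18600 − (-5511) = -13089 cm⁻¹.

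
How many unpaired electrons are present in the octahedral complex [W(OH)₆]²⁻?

2

Each OH⁻ contributes -1; 6 × (-1) = -6. With overall charge -2, W is in the +4 oxidation state.
W⁴⁺: group 6, so d-count = 6 − 4 = 2.
Configuration: t₂g² eg⁰, giving 2 unpaired electrons.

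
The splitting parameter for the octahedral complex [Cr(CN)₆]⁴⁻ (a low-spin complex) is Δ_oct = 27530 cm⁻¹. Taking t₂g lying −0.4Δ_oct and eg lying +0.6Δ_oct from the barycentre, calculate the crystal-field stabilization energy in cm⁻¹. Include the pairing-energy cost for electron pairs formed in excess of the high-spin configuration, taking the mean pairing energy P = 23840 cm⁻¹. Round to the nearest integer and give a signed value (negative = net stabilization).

Each CN⁻ contributes -1; 6 × (-1) = -6. With overall charge -4, Cr is in the +2 oxidation state.
Cr²⁺: group 6, so d-count = 6 − 2 = 4.
The d⁴ electrons fill as t₂g⁴ eg⁰.
CFSE(orbital) = 4×(-0.4Δ_oct) + 0×(0.6Δ_oct) = -1.6Δ_oct; with Δ_oct = 27530 cm⁻¹ that is -44048 cm⁻¹.
Relative to high-spin t₂g³ eg¹ (0 paired), the low-spin configuration has 1 additional pair, contributing +1 × 23840 = +23840 cm⁻¹.
Net CFSE = -44048 + 23840 = -20208 cm⁻¹.

-20208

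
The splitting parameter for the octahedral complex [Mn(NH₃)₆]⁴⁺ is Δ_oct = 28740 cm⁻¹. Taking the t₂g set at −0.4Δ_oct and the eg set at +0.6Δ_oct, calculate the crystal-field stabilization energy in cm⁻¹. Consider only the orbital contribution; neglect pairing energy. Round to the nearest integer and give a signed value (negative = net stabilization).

-34488

NH₃ is neutral, so the +4 overall charge sits on Mn: oxidation state +4.
Mn sits in group 7; removing 4 electrons leaves Mn⁴⁺ with 7 − 4 = 3 d electrons.
Electron filling gives t₂g³ eg⁰.
Orbital CFSE = 3(-0.4) + 0(0.6) = -1.2Δ_oct = -1.2 × 28740 = -34488 cm⁻¹.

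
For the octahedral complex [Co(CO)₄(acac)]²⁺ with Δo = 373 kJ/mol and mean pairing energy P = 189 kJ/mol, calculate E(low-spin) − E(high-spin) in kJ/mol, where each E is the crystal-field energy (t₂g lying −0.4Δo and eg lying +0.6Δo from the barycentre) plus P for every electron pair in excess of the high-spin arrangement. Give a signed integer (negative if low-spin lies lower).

Ligand charges: 4×(+0) from CO and 1×(-1) from acac⁻ sum to -1; with overall charge +2, Co is +3.
Co³⁺: group 9, so d-count = 9 − 3 = 6.
High-spin: t₂g⁴ eg², CFSE = -0.4Δo = -149 kJ/mol.
For low-spin the configuration is t₂g⁶ eg⁰: orbital energy -2.4 × 373 = -895 kJ/mol, and 2 additional pairs relative to high-spin add 378 kJ/mol, giving -517 kJ/mol.
E(LS) − E(HS) = -517 − (-149) = -368 kJ/mol.

-368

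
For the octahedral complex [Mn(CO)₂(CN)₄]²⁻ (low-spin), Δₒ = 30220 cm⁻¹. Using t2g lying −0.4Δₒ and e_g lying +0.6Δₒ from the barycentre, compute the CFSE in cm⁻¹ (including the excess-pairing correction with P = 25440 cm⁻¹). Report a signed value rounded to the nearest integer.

-9560

Ligand charges: 2×(+0) from CO and 4×(-1) from CN⁻ sum to -4; with overall charge -2, Mn is +2.
Group 7 minus oxidation state +2 gives a d⁵ configuration for Mn²⁺.
The d⁵ electrons fill as t2g^5 e_g^0.
Orbital CFSE = 5(-0.4) + 0(0.6) = -2.0Δₒ = -2.0 × 30220 = -60440 cm⁻¹.
High-spin d⁵ would be t2g^3 e_g^2 with 0 pairs; low-spin has 2, so 2 excess pairs cost +2P = +50880 cm⁻¹.
Net CFSE = -60440 + 50880 = -9560 cm⁻¹.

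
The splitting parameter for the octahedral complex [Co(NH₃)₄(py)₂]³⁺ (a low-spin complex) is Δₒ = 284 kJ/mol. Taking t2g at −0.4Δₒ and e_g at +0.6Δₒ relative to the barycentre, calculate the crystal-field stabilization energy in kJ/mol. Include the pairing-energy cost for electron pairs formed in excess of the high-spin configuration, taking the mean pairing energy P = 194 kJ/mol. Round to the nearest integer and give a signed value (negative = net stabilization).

Ligand charges: 4×(+0) from NH₃ and 2×(+0) from py sum to +0; with overall charge +3, Co is +3.
Co³⁺: group 9, so d-count = 9 − 3 = 6.
The d⁶ electrons fill as t2g^6 e_g^0.
The orbital stabilization is -2.4Δₒ = -2.4 × 284 = -682 kJ/mol.
Pairing penalty: 3 pairs vs 1 in the high-spin reference → 2 extra × P = 388 kJ/mol.
Overall CFSE = -682 + 388 = -294 kJ/mol.

-294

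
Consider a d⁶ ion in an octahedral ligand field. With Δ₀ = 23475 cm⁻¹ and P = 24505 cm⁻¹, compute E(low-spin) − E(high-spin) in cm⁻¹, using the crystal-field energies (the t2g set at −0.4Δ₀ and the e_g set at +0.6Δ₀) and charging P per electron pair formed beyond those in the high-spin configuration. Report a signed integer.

High-spin d⁶ fills as t2g^4 e_g^2 with CFSE 4(−0.4) + 2(+0.6) = -0.4Δ₀ = -9390 cm⁻¹.
For low-spin the configuration is t2g^6 e_g^0: orbital energy -2.4 × 23475 = -56340 cm⁻¹, and 2 additional pairs relative to high-spin add 49010 cm⁻¹, giving -7330 cm⁻¹.
The difference is -7330 − (-9390) = 2060 cm⁻¹, so high-spin lies lower.

2060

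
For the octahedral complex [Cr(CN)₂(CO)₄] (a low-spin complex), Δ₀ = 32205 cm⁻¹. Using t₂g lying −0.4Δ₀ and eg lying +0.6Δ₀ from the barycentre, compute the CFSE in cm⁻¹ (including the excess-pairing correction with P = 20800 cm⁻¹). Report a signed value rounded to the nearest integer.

Ligand charges: 2×(-1) from CN⁻ and 4×(+0) from CO sum to -2; with overall charge +0, Cr is +2.
Group 6 minus oxidation state +2 gives a d⁴ configuration for Cr²⁺.
Configuration: t₂g⁴ eg⁰.
The orbital stabilization is -1.6Δ₀ = -1.6 × 32205 = -51528 cm⁻¹.
Pairing penalty: 1 pair vs 0 in the high-spin reference → 1 extra × P = 20800 cm⁻¹.
Overall CFSE = -51528 + 20800 = -30728 cm⁻¹.

-30728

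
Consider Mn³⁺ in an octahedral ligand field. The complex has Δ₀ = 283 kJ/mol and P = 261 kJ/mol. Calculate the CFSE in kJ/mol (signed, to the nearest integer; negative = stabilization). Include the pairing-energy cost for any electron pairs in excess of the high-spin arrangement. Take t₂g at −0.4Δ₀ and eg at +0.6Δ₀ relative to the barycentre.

Group 7 minus oxidation state +3 gives a d⁴ configuration for Mn³⁺.
Since Δ₀ = 283 kJ/mol > P = 261 kJ/mol, the complex adopts the low-spin configuration.
Filling d⁴ accordingly: t₂g⁴ eg⁰.
Orbital CFSE = -1.6Δ₀ = -1.6 × 283 = -453 kJ/mol.
Excess pairs vs high-spin: 1 − 0 = 1; pairing cost = +261 kJ/mol.
Net CFSE = -453 + 261 = -192 kJ/mol.

-192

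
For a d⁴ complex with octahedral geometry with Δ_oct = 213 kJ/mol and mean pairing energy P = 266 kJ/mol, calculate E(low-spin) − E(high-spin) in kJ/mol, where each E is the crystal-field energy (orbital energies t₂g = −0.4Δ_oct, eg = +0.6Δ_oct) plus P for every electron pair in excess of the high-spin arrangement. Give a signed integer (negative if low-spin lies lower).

High-spin: t₂g³ eg¹, CFSE = -0.6Δ_oct = -128 kJ/mol.
Low-spin t₂g⁴ eg⁰ gives -1.6Δ_oct = -341 kJ/mol, but forming 1 extra pair costs 1P = 266 kJ/mol, so E(LS) = -341 + 266 = -75 kJ/mol.
E(LS) − E(HS) = -75 − (-128) = 53 kJ/mol.

53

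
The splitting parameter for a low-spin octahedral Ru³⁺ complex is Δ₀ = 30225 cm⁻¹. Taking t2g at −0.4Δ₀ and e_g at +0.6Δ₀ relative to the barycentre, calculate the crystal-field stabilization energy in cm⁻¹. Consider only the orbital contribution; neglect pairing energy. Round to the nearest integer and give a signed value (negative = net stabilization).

Ru is in group 8, so Ru³⁺ is d⁵ (8 − 3 = 5).
The d⁵ electrons fill as t2g^5 e_g^0.
Orbital CFSE = 5(-0.4) + 0(0.6) = -2.0Δ₀ = -2.0 × 30225 = -60450 cm⁻¹.

-60450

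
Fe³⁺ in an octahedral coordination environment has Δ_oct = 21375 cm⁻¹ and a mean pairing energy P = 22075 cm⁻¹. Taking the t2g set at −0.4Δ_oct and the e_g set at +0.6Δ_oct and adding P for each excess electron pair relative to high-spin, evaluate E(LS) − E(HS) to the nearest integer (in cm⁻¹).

Fe³⁺: group 8, so d-count = 8 − 3 = 5.
In the high-spin limit (t2g^3 e_g^2) the orbital term is 0.0Δ_oct = 0 cm⁻¹, with no excess pairing.
Low-spin t2g^5 e_g^0 gives -2.0Δ_oct = -42750 cm⁻¹, but forming 2 extra pairs costs 2P = 44150 cm⁻¹, so E(LS) = -42750 + 44150 = 1400 cm⁻¹.
E(LS) − E(HS) = 1400 − (0) = 1400 cm⁻¹.

1400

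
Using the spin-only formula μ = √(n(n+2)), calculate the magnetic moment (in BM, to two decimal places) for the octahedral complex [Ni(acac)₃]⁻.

2.83 BM

Each acac⁻ contributes -1; 3 × (-1) = -3. With overall charge -1, Ni is in the +2 oxidation state.
Ni²⁺: group 10, so d-count = 10 − 2 = 8.
Configuration: t₂g⁶ eg² → 2 unpaired electrons.
μ(spin-only) = √[2(2+2)] = √8 ≈ 2.83 BM.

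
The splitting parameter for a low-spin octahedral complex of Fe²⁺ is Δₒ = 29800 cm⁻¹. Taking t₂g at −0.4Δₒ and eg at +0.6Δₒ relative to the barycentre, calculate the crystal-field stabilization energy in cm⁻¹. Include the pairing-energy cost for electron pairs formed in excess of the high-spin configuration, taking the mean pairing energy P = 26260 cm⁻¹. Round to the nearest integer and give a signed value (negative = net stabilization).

Fe sits in group 8; removing 2 electrons leaves Fe²⁺ with 8 − 2 = 6 d electrons.
The d⁶ electrons fill as t₂g⁶ eg⁰.
CFSE(orbital) = 6×(-0.4Δₒ) + 0×(0.6Δₒ) = -2.4Δₒ; with Δₒ = 29800 cm⁻¹ that is -71520 cm⁻¹.
Relative to high-spin t₂g⁴ eg² (1 paired), the low-spin configuration has 2 additional pairs, contributing +2 × 26260 = +52520 cm⁻¹.
Combining: -71520 + 52520 = -19000 cm⁻¹.

-19000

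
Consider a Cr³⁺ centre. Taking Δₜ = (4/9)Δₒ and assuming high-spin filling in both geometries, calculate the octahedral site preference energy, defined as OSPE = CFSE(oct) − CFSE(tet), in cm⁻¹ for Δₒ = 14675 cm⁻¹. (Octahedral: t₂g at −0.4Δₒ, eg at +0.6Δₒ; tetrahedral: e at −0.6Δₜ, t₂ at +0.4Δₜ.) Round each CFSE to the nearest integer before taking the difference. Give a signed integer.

-12392

Group 6 minus oxidation state +3 gives a d³ configuration for Cr³⁺.
Octahedral high-spin t2g^3 e_g^0: CFSE = -1.2 × 14675 = -17610 cm⁻¹.
Tetrahedral e^2 t2^1 gives -0.8Δₜ = -0.8 × (4/9) × 14675 = -5218 cm⁻¹.
OSPE = CFSE(oct) − CFSE(tet) = -17610 − (-5218) = -12392 cm⁻¹.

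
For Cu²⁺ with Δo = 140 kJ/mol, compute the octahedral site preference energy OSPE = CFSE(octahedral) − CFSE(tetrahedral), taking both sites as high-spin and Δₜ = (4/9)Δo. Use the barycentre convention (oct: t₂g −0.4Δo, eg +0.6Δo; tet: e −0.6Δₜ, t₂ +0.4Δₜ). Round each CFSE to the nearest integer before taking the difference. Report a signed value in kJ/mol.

-59

Cu²⁺: group 11, so d-count = 11 − 2 = 9.
Octahedral high-spin t2g^6 e_g^3: CFSE = -0.6 × 140 = -84 kJ/mol.
Tetrahedral: e^4 t2^5, CFSE = 4(−0.6) + 5(+0.4) = -0.4Δₜ = -0.4 × (4/9) × 140 = -25 kJ/mol.
Subtracting, OSPE = -84 − (-25) = -59 kJ/mol.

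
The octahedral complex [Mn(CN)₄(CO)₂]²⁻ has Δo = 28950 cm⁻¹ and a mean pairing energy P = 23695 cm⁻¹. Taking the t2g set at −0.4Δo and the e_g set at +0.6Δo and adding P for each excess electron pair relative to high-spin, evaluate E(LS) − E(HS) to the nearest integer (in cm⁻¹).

Ligand charges: 4×(-1) from CN⁻ and 2×(+0) from CO sum to -4; with overall charge -2, Mn is +2.
Mn sits in group 7; removing 2 electrons leaves Mn²⁺ with 7 − 2 = 5 d electrons.
High-spin: t2g^3 e_g^2, CFSE = 0.0Δo = 0 cm⁻¹.
For low-spin the configuration is t2g^5 e_g^0: orbital energy -2.0 × 28950 = -57900 cm⁻¹, and 2 additional pairs relative to high-spin add 47390 cm⁻¹, giving -10510 cm⁻¹.
Thus E(LS) − E(HS) = -10510 cm⁻¹.

-10510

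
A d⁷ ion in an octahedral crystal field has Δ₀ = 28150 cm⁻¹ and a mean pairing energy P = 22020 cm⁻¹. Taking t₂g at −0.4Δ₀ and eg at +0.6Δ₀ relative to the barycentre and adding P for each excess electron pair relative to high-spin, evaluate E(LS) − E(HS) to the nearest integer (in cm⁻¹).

High-spin: t₂g⁵ eg², CFSE = -0.8Δ₀ = -22520 cm⁻¹.
Low-spin: t₂g⁶ eg¹, orbital CFSE = -1.8Δ₀ = -50670 cm⁻¹; plus 1 excess pair × P = +22020 cm⁻¹; total -28650 cm⁻¹.
E(LS) − E(HS) = -28650 − (-22520) = -6130 cm⁻¹.

-6130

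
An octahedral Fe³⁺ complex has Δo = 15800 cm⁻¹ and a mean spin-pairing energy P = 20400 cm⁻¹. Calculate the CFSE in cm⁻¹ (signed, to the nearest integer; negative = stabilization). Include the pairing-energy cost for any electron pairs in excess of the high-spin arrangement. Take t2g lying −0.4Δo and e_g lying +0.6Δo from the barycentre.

Fe sits in group 8; removing 3 electrons leaves Fe³⁺ with 8 − 3 = 5 d electrons.
Since Δo = 15800 cm⁻¹ < P = 20400 cm⁻¹, the complex adopts the high-spin configuration.
Filling d⁵ accordingly: t2g^3 e_g^2.
Orbital CFSE = 0.0Δo = 0.0 × 15800 = 0 cm⁻¹.
High-spin has no excess pairs, so no pairing correction applies.

0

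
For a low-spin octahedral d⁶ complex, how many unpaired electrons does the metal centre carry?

Configuration: t2g^6 e_g^0, giving 0 unpaired electrons.

0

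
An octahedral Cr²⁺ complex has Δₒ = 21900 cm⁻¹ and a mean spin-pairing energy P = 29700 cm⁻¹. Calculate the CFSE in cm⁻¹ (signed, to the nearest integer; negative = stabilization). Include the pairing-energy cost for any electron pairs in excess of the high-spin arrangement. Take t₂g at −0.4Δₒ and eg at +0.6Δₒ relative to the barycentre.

Cr sits in group 6; removing 2 electrons leaves Cr²⁺ with 6 − 2 = 4 d electrons.
Here Δₒ < P (21900 < 29700), so the high-spin state is favoured.
Filling d⁴ accordingly: t₂g³ eg¹.
Orbital CFSE = -0.6Δₒ = -0.6 × 21900 = -13140 cm⁻¹.
High-spin has no excess pairs, so no pairing correction applies.

-13140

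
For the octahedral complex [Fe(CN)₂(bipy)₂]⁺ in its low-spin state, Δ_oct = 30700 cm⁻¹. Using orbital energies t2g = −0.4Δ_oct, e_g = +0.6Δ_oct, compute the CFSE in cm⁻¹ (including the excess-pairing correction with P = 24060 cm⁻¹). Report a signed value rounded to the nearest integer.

Ligand charges: 2×(-1) from CN⁻ and 2×(+0) from bipy sum to -2; with overall charge +1, Fe is +3.
Fe is in group 8, so Fe³⁺ is d⁵ (8 − 3 = 5).
Electron filling gives t2g^5 e_g^0.
Orbital CFSE = 5(-0.4) + 0(0.6) = -2.0Δ_oct = -2.0 × 30700 = -61400 cm⁻¹.
Pairing penalty: 2 pairs vs 0 in the high-spin reference → 2 extra × P = 48120 cm⁻¹.
Combining: -61400 + 48120 = -13280 cm⁻¹.

-13280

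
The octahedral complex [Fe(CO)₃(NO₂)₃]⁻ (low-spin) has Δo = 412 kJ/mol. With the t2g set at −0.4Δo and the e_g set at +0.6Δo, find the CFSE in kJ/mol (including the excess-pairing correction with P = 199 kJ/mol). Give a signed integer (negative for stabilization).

-591

Ligand charges: 3×(+0) from CO and 3×(-1) from NO₂⁻ sum to -3; with overall charge -1, Fe is +2.
Fe is in group 8, so Fe²⁺ is d⁶ (8 − 2 = 6).
Configuration: t2g^6 e_g^0.
The orbital stabilization is -2.4Δo = -2.4 × 412 = -989 kJ/mol.
High-spin d⁶ would be t2g^4 e_g^2 with 1 pair; low-spin has 3, so 2 excess pairs cost +2P = +398 kJ/mol.
Combining: -989 + 398 = -591 kJ/mol.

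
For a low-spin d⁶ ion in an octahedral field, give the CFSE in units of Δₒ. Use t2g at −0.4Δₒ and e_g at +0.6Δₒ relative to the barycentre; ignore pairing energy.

-2.4 Δₒ

Configuration: t2g^6 e_g^0.
CFSE = 6(-0.4Δₒ) + 0(0.6Δₒ) = -2.4Δₒ + 0.0Δₒ = -2.4Δₒ.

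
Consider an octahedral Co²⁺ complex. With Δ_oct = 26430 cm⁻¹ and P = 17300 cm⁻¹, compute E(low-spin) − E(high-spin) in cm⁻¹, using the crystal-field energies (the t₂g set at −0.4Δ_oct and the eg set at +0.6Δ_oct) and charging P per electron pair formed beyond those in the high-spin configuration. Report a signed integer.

Co sits in group 9; removing 2 electrons leaves Co²⁺ with 9 − 2 = 7 d electrons.
High-spin: t₂g⁵ eg², CFSE = -0.8Δ_oct = -21144 cm⁻¹.
Low-spin t₂g⁶ eg¹ gives -1.8Δ_oct = -47574 cm⁻¹, but forming 1 extra pair costs 1P = 17300 cm⁻¹, so E(LS) = -47574 + 17300 = -30274 cm⁻¹.
E(LS) − E(HS) = -30274 − (-21144) = -9130 cm⁻¹.

-9130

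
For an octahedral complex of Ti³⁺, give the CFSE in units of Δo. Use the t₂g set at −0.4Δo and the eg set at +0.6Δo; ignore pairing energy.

-0.4 Δo

Ti is in group 4, so Ti³⁺ is d¹ (4 − 3 = 1).
For octahedral d¹ the high- and low-spin configurations coincide.
Configuration: t₂g¹ eg⁰.
CFSE = 1(-0.4Δo) + 0(0.6Δo) = -0.4Δo + 0.0Δo = -0.4Δo.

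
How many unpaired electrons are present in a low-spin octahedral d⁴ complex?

2

Configuration: t2g^4 e_g^0, giving 2 unpaired electrons.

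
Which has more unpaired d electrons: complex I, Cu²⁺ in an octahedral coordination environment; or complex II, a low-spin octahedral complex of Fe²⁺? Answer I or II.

I: Group 11 minus oxidation state +2 gives a d⁹ configuration for Cu²⁺; t₂g⁶ eg³ → 1 unpaired.
II: Group 8 minus oxidation state +2 gives a d⁶ configuration for Fe²⁺; t₂g⁶ eg⁰ → 0 unpaired.
So I has more unpaired electrons.

I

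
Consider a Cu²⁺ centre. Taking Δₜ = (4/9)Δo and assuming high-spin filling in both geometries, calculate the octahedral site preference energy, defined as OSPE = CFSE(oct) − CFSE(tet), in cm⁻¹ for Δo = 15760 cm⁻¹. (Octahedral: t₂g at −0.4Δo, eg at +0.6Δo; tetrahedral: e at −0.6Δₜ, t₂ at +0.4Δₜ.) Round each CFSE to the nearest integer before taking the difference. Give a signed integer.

Group 11 minus oxidation state +2 gives a d⁹ configuration for Cu²⁺.
In an octahedral site d⁹ (HS) is t₂g⁶ eg³, giving CFSE(oct) = -0.6Δo = -9456 cm⁻¹.
Tetrahedral: e⁴ t₂⁵, CFSE = 4(−0.6) + 5(+0.4) = -0.4Δₜ = -0.4 × (4/9) × 15760 = -2802 cm⁻¹.
OSPE = -9456 − (-2802) = -6654 cm⁻¹.

-6654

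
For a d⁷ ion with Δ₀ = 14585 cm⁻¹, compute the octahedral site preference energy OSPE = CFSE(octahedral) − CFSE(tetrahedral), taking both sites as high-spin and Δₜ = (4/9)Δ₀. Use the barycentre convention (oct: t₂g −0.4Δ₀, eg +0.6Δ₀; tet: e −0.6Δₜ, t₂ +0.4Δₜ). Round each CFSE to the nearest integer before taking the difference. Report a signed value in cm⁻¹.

-3889

Octahedral high-spin t₂g⁵ eg²: CFSE = -0.8 × 14585 = -11668 cm⁻¹.
Tetrahedral e⁴ t₂³ gives -1.2Δₜ = -1.2 × (4/9) × 14585 = -7779 cm⁻¹.
OSPE = CFSE(oct) − CFSE(tet) = -11668 − (-7779) = -3889 cm⁻¹.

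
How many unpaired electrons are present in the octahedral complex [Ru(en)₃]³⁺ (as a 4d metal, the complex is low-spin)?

en is neutral, so the +3 overall charge sits on Ru: oxidation state +3.
Group 8 minus oxidation state +3 gives a d⁵ configuration for Ru³⁺.
Configuration: t₂g⁵ eg⁰, giving 1 unpaired electron.

1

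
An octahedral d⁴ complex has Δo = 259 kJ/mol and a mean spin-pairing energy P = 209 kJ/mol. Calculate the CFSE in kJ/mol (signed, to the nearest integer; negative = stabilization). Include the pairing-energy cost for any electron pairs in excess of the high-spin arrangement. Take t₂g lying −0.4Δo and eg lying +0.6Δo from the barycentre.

-205

With Δo > P the complex is low-spin.
That gives t₂g⁴ eg⁰.
Orbital CFSE = -1.6Δo = -1.6 × 259 = -414 kJ/mol.
Excess pairs vs high-spin: 1 − 0 = 1; pairing cost = +209 kJ/mol.
Net CFSE = -414 + 209 = -205 kJ/mol.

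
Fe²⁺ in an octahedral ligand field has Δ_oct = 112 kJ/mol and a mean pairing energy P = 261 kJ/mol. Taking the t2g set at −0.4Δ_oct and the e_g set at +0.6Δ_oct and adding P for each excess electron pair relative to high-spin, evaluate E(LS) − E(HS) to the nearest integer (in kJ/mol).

Fe is in group 8, so Fe²⁺ is d⁶ (8 − 2 = 6).
In the high-spin limit (t2g^4 e_g^2) the orbital term is -0.4Δ_oct = -45 kJ/mol, with no excess pairing.
Low-spin: t2g^6 e_g^0, orbital CFSE = -2.4Δ_oct = -269 kJ/mol; plus 2 excess pairs × P = +522 kJ/mol; total 253 kJ/mol.
Thus E(LS) − E(HS) = 298 kJ/mol.

298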